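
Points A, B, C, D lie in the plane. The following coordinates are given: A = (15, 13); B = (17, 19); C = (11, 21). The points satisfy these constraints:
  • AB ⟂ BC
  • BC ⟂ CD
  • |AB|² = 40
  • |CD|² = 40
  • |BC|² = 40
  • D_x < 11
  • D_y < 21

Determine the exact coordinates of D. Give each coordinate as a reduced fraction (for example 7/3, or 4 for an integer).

1. D_x = 9  [[BC ⟂ CD ⇒ -6x+2y+24=0] ∩ [|D−(11, 21)|²=40]]
2. D_y = 15  [[BC ⟂ CD ⇒ -6x+2y+24=0] ∩ [|D−(11, 21)|²=40]]
   so D = (9, 15)

D = (9, 15)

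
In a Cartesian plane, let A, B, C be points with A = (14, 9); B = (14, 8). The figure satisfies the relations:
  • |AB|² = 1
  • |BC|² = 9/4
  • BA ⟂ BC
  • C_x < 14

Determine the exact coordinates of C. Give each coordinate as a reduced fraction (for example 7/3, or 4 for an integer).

1. C_x = 25/2  [[BA ⟂ BC ⇒ 1y-8=0] ∩ [|C−(14, 8)|²=9/4]]
2. C_y = 8  [[BA ⟂ BC ⇒ 1y-8=0] ∩ [|C−(14, 8)|²=9/4]]
   so C = (25/2, 8)

C = (25/2, 8)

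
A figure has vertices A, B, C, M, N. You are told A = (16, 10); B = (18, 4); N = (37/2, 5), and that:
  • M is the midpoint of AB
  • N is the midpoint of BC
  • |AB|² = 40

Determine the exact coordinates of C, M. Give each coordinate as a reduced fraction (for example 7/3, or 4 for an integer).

C = (19, 6)
M = (17, 7)

1. M_x = 17  [2·M = A+B = (16, 10)+(18, 4)]
2. M_y = 7  [2·M = A+B = (16, 10)+(18, 4)]
   so M = (17, 7)
3. C_x = 19  [C = 2·N−B = 2·(37/2, 5)−(18, 4)]
4. C_y = 6  [C = 2·N−B = 2·(37/2, 5)−(18, 4)]
   so C = (19, 6)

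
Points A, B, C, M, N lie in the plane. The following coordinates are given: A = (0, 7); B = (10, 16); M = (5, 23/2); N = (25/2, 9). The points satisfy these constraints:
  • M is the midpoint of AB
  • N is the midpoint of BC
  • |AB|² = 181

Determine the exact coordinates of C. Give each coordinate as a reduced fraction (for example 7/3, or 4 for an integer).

C = (15, 2)

1. C_x = 15  [C = 2·N−B = 2·(25/2, 9)−(10, 16)]
2. C_y = 2  [C = 2·N−B = 2·(25/2, 9)−(10, 16)]
   so C = (15, 2)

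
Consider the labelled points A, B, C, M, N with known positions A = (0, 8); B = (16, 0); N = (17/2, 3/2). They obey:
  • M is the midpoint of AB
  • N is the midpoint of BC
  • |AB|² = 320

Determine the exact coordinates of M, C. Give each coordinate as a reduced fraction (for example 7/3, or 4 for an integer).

1. M_x = 8  [2·M = A+B = (0, 8)+(16, 0)]
2. M_y = 4  [2·M = A+B = (0, 8)+(16, 0)]
   so M = (8, 4)
3. C_x = 1  [C = 2·N−B = 2·(17/2, 3/2)−(16, 0)]
4. C_y = 3  [C = 2·N−B = 2·(17/2, 3/2)−(16, 0)]
   so C = (1, 3)

M = (8, 4)
C = (1, 3)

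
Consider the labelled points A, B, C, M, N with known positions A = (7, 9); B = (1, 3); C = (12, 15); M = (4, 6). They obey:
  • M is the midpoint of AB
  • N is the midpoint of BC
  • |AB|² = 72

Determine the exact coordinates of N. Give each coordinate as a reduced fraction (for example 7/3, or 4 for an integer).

1. N_x = 13/2  [2·N = B+C = (1, 3)+(12, 15)]
2. N_y = 9  [2·N = B+C = (1, 3)+(12, 15)]
   so N = (13/2, 9)

N = (13/2, 9)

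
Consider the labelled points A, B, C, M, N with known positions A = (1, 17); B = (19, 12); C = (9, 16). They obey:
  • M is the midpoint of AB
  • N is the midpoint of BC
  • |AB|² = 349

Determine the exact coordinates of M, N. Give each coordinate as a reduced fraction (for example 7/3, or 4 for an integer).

M = (10, 29/2)
N = (14, 14)

1. M_x = 10  [2·M = A+B = (1, 17)+(19, 12)]
2. M_y = 29/2  [2·M = A+B = (1, 17)+(19, 12)]
   so M = (10, 29/2)
3. N_x = 14  [2·N = B+C = (19, 12)+(9, 16)]
4. N_y = 14  [2·N = B+C = (19, 12)+(9, 16)]
   so N = (14, 14)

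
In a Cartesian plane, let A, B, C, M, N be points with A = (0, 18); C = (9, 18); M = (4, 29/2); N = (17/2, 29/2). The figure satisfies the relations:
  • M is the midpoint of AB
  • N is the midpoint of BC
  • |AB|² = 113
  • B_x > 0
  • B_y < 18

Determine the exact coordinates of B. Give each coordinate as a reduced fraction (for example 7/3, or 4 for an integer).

B = (8, 11)

1. B_x = 8  [B = 2·M−A = 2·(4, 29/2)−(0, 18)]
2. B_y = 11  [B = 2·M−A = 2·(4, 29/2)−(0, 18)]
   so B = (8, 11)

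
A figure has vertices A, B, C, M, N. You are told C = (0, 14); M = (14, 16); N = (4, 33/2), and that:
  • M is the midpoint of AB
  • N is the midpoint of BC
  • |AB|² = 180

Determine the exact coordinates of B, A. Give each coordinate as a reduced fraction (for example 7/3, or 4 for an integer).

B = (8, 19)
A = (20, 13)

1. B_x = 8  [B = 2·N−C = 2·(4, 33/2)−(0, 14)]
2. B_y = 19  [B = 2·N−C = 2·(4, 33/2)−(0, 14)]
   so B = (8, 19)
3. A_x = 20  [A = 2·M−B = 2·(14, 16)−(8, 19)]
4. A_y = 13  [A = 2·M−B = 2·(14, 16)−(8, 19)]
   so A = (20, 13)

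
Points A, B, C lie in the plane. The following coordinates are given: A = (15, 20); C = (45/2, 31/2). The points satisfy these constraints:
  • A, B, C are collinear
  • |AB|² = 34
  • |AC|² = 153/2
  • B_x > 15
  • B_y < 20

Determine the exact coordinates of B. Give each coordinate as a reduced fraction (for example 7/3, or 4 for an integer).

B = (20, 17)

1. B_x = 20  [[A, B, C are collinear ⇒ -9/2x-15/2y+435/2=0] ∩ [|B−(15, 20)|²=34]]
2. B_y = 17  [[A, B, C are collinear ⇒ -9/2x-15/2y+435/2=0] ∩ [|B−(15, 20)|²=34]]
   so B = (20, 17)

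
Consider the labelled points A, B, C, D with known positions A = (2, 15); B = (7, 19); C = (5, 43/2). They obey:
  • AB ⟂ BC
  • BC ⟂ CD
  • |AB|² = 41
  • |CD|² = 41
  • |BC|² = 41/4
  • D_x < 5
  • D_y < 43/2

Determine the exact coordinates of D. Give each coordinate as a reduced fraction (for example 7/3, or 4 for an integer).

1. D_x = 0  [[BC ⟂ CD ⇒ -2x+5/2y-175/4=0] ∩ [|D−(5, 43/2)|²=41]]
2. D_y = 35/2  [[BC ⟂ CD ⇒ -2x+5/2y-175/4=0] ∩ [|D−(5, 43/2)|²=41]]
   so D = (0, 35/2)

D = (0, 35/2)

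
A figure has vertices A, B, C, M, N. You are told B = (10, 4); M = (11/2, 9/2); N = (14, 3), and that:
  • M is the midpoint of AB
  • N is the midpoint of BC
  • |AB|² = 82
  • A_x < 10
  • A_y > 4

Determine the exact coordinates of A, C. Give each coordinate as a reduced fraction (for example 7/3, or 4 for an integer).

1. A_x = 1  [A = 2·M−B = 2·(11/2, 9/2)−(10, 4)]
2. A_y = 5  [A = 2·M−B = 2·(11/2, 9/2)−(10, 4)]
   so A = (1, 5)
3. C_x = 18  [C = 2·N−B = 2·(14, 3)−(10, 4)]
4. C_y = 2  [C = 2·N−B = 2·(14, 3)−(10, 4)]
   so C = (18, 2)

A = (1, 5)
C = (18, 2)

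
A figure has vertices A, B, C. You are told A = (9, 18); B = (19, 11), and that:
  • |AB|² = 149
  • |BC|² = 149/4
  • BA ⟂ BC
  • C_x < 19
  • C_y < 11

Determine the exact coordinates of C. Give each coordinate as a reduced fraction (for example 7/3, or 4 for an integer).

C = (31/2, 6)

1. C_x = 31/2  [[BA ⟂ BC ⇒ -10x+7y+113=0] ∩ [|C−(19, 11)|²=149/4]]
2. C_y = 6  [[BA ⟂ BC ⇒ -10x+7y+113=0] ∩ [|C−(19, 11)|²=149/4]]
   so C = (31/2, 6)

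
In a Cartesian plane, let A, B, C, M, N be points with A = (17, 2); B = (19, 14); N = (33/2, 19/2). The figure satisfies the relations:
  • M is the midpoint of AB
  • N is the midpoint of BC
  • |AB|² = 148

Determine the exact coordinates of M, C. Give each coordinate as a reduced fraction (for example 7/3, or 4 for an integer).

1. M_x = 18  [2·M = A+B = (17, 2)+(19, 14)]
2. M_y = 8  [2·M = A+B = (17, 2)+(19, 14)]
   so M = (18, 8)
3. C_x = 14  [C = 2·N−B = 2·(33/2, 19/2)−(19, 14)]
4. C_y = 5  [C = 2·N−B = 2·(33/2, 19/2)−(19, 14)]
   so C = (14, 5)

M = (18, 8)
C = (14, 5)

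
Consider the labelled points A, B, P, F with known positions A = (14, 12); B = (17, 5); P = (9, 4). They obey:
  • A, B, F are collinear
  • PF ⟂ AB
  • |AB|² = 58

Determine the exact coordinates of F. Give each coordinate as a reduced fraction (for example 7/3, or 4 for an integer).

1. F_x = 935/58  [[A, B, F are collinear ⇒ 7x+3y-134=0] ∩ [PF ⟂ AB ⇒ 3x-7y+1=0]]
2. F_y = 409/58  [[A, B, F are collinear ⇒ 7x+3y-134=0] ∩ [PF ⟂ AB ⇒ 3x-7y+1=0]]
   so F = (935/58, 409/58)

F = (935/58, 409/58)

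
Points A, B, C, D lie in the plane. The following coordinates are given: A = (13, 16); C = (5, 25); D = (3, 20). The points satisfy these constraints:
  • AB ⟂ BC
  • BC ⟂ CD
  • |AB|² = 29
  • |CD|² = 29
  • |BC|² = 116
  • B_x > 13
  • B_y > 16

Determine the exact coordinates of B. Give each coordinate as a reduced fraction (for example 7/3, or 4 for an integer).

1. B_x = 15  [[BC ⟂ CD ⇒ 2x+5y-135=0] ∩ [|B−(13, 16)|²=29]]
2. B_y = 21  [[BC ⟂ CD ⇒ 2x+5y-135=0] ∩ [|B−(13, 16)|²=29]]
   so B = (15, 21)

B = (15, 21)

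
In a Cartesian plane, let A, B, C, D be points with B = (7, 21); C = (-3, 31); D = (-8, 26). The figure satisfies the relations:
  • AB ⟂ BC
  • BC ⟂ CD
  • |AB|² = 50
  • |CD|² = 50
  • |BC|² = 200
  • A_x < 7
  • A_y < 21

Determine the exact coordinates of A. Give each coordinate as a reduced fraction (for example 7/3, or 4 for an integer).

1. A_x = 2  [[AB ⟂ BC ⇒ 10x-10y+140=0] ∩ [|A−(7, 21)|²=50]]
2. A_y = 16  [[AB ⟂ BC ⇒ 10x-10y+140=0] ∩ [|A−(7, 21)|²=50]]
   so A = (2, 16)

A = (2, 16)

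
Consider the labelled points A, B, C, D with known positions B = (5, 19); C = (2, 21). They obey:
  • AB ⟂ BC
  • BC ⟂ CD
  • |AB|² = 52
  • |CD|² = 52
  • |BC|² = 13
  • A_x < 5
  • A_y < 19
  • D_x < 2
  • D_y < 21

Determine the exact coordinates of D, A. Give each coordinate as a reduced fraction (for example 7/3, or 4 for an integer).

D = (-2, 15)
A = (1, 13)

1. D_x = -2  [[BC ⟂ CD ⇒ -3x+2y-36=0] ∩ [|D−(2, 21)|²=52]]
2. D_y = 15  [[BC ⟂ CD ⇒ -3x+2y-36=0] ∩ [|D−(2, 21)|²=52]]
   so D = (-2, 15)
3. A_x = 1  [[AB ⟂ BC ⇒ 3x-2y+23=0] ∩ [|A−(5, 19)|²=52]]
4. A_y = 13  [[AB ⟂ BC ⇒ 3x-2y+23=0] ∩ [|A−(5, 19)|²=52]]
   so A = (1, 13)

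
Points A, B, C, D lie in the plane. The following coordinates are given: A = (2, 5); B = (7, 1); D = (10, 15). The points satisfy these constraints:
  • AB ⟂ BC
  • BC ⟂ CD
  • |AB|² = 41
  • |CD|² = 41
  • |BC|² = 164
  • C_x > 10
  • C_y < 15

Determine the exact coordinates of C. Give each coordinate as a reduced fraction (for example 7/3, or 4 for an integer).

C = (15, 11)

1. C_x = 15  [[AB ⟂ BC ⇒ 5x-4y-31=0] ∩ [|C−(10, 15)|²=41]]
2. C_y = 11  [[AB ⟂ BC ⇒ 5x-4y-31=0] ∩ [|C−(10, 15)|²=41]]
   so C = (15, 11)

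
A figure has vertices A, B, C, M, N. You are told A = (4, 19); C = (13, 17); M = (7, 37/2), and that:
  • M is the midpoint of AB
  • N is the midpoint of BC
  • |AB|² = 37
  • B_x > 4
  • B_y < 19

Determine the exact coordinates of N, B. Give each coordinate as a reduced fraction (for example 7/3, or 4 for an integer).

1. B_x = 10  [B = 2·M−A = 2·(7, 37/2)−(4, 19)]
2. B_y = 18  [B = 2·M−A = 2·(7, 37/2)−(4, 19)]
   so B = (10, 18)
3. N_x = 23/2  [2·N = B+C = (10, 18)+(13, 17)]
4. N_y = 35/2  [2·N = B+C = (10, 18)+(13, 17)]
   so N = (23/2, 35/2)

N = (23/2, 35/2)
B = (10, 18)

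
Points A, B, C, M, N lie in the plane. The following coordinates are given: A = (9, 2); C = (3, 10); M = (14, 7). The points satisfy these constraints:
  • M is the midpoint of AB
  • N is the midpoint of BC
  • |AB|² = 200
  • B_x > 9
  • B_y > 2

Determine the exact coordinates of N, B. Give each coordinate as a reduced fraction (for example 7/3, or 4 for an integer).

1. B_x = 19  [B = 2·M−A = 2·(14, 7)−(9, 2)]
2. B_y = 12  [B = 2·M−A = 2·(14, 7)−(9, 2)]
   so B = (19, 12)
3. N_x = 11  [2·N = B+C = (19, 12)+(3, 10)]
4. N_y = 11  [2·N = B+C = (19, 12)+(3, 10)]
   so N = (11, 11)

N = (11, 11)
B = (19, 12)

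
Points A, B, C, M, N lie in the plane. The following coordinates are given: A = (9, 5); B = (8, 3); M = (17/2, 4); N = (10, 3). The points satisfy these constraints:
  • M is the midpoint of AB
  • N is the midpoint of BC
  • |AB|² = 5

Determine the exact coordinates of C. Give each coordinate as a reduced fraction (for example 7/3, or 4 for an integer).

1. C_x = 12  [C = 2·N−B = 2·(10, 3)−(8, 3)]
2. C_y = 3  [C = 2·N−B = 2·(10, 3)−(8, 3)]
   so C = (12, 3)

C = (12, 3)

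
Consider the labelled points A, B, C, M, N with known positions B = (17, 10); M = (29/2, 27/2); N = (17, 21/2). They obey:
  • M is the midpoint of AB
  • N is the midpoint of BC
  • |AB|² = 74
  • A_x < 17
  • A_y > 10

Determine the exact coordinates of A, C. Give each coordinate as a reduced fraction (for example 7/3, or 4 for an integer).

1. A_x = 12  [A = 2·M−B = 2·(29/2, 27/2)−(17, 10)]
2. A_y = 17  [A = 2·M−B = 2·(29/2, 27/2)−(17, 10)]
   so A = (12, 17)
3. C_x = 17  [C = 2·N−B = 2·(17, 21/2)−(17, 10)]
4. C_y = 11  [C = 2·N−B = 2·(17, 21/2)−(17, 10)]
   so C = (17, 11)

A = (12, 17)
C = (17, 11)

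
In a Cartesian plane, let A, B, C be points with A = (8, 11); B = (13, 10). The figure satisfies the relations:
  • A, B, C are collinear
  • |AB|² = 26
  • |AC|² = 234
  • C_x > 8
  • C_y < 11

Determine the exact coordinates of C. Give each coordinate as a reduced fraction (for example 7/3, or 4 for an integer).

1. C_x = 23  [[A, B, C are collinear ⇒ 1x+5y-63=0] ∩ [|C−(8, 11)|²=234]]
2. C_y = 8  [[A, B, C are collinear ⇒ 1x+5y-63=0] ∩ [|C−(8, 11)|²=234]]
   so C = (23, 8)

C = (23, 8)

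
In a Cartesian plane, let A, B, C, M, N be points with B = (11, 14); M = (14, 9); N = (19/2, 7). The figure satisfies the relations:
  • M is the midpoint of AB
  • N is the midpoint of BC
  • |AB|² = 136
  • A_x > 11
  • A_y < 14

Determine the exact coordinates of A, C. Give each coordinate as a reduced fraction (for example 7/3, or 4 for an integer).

1. A_x = 17  [A = 2·M−B = 2·(14, 9)−(11, 14)]
2. A_y = 4  [A = 2·M−B = 2·(14, 9)−(11, 14)]
   so A = (17, 4)
3. C_x = 8  [C = 2·N−B = 2·(19/2, 7)−(11, 14)]
4. C_y = 0  [C = 2·N−B = 2·(19/2, 7)−(11, 14)]
   so C = (8, 0)

A = (17, 4)
C = (8, 0)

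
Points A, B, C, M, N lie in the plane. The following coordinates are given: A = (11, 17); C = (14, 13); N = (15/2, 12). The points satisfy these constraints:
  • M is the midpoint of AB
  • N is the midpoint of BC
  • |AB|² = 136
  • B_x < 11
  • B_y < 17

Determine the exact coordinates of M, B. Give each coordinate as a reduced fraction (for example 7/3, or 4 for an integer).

1. B_x = 1  [B = 2·N−C = 2·(15/2, 12)−(14, 13)]
2. B_y = 11  [B = 2·N−C = 2·(15/2, 12)−(14, 13)]
   so B = (1, 11)
3. M_x = 6  [2·M = A+B = (11, 17)+(1, 11)]
4. M_y = 14  [2·M = A+B = (11, 17)+(1, 11)]
   so M = (6, 14)

M = (6, 14)
B = (1, 11)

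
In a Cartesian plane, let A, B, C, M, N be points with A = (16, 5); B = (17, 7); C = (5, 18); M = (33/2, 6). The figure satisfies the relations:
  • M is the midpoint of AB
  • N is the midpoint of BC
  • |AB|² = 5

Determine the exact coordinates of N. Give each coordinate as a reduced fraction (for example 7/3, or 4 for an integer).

1. N_x = 11  [2·N = B+C = (17, 7)+(5, 18)]
2. N_y = 25/2  [2·N = B+C = (17, 7)+(5, 18)]
   so N = (11, 25/2)

N = (11, 25/2)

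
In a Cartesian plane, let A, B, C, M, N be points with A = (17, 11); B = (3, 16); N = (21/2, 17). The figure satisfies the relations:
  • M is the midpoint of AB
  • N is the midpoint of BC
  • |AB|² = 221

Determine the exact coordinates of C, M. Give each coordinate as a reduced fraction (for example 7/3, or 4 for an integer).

C = (18, 18)
M = (10, 27/2)

1. M_x = 10  [2·M = A+B = (17, 11)+(3, 16)]
2. M_y = 27/2  [2·M = A+B = (17, 11)+(3, 16)]
   so M = (10, 27/2)
3. C_x = 18  [C = 2·N−B = 2·(21/2, 17)−(3, 16)]
4. C_y = 18  [C = 2·N−B = 2·(21/2, 17)−(3, 16)]
   so C = (18, 18)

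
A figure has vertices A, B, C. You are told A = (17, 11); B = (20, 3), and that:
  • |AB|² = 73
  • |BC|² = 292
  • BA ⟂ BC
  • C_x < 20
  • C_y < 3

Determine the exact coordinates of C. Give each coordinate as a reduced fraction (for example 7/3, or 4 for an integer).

C = (4, -3)

1. C_x = 4  [[BA ⟂ BC ⇒ -3x+8y+36=0] ∩ [|C−(20, 3)|²=292]]
2. C_y = -3  [[BA ⟂ BC ⇒ -3x+8y+36=0] ∩ [|C−(20, 3)|²=292]]
   so C = (4, -3)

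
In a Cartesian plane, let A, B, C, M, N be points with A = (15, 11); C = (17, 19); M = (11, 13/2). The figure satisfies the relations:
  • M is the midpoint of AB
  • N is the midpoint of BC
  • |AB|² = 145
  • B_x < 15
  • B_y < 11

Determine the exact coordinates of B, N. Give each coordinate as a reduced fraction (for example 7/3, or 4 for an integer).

B = (7, 2)
N = (12, 21/2)

1. B_x = 7  [B = 2·M−A = 2·(11, 13/2)−(15, 11)]
2. B_y = 2  [B = 2·M−A = 2·(11, 13/2)−(15, 11)]
   so B = (7, 2)
3. N_x = 12  [2·N = B+C = (7, 2)+(17, 19)]
4. N_y = 21/2  [2·N = B+C = (7, 2)+(17, 19)]
   so N = (12, 21/2)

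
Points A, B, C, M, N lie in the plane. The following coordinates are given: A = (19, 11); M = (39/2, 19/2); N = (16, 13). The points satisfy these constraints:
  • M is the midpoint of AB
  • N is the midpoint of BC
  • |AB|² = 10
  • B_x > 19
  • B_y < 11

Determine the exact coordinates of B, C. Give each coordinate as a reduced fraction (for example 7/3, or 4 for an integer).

B = (20, 8)
C = (12, 18)

1. B_x = 20  [B = 2·M−A = 2·(39/2, 19/2)−(19, 11)]
2. B_y = 8  [B = 2·M−A = 2·(39/2, 19/2)−(19, 11)]
   so B = (20, 8)
3. C_x = 12  [C = 2·N−B = 2·(16, 13)−(20, 8)]
4. C_y = 18  [C = 2·N−B = 2·(16, 13)−(20, 8)]
   so C = (12, 18)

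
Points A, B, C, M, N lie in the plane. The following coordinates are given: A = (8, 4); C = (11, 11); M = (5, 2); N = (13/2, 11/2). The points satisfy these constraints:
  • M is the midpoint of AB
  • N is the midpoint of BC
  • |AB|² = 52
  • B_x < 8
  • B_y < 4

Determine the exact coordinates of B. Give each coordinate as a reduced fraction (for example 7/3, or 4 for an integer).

B = (2, 0)

1. B_x = 2  [B = 2·M−A = 2·(5, 2)−(8, 4)]
2. B_y = 0  [B = 2·M−A = 2·(5, 2)−(8, 4)]
   so B = (2, 0)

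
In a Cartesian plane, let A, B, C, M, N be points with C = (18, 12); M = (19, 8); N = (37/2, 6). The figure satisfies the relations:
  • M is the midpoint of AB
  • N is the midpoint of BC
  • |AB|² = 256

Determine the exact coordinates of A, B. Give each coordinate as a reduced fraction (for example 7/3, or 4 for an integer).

1. B_x = 19  [B = 2·N−C = 2·(37/2, 6)−(18, 12)]
2. B_y = 0  [B = 2·N−C = 2·(37/2, 6)−(18, 12)]
   so B = (19, 0)
3. A_x = 19  [A = 2·M−B = 2·(19, 8)−(19, 0)]
4. A_y = 16  [A = 2·M−B = 2·(19, 8)−(19, 0)]
   so A = (19, 16)

A = (19, 16)
B = (19, 0)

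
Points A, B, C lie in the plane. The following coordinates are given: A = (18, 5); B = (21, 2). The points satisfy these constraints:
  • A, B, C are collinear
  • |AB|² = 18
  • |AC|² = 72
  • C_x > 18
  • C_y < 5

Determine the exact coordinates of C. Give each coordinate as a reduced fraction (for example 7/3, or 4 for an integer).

C = (24, -1)

1. C_x = 24  [[A, B, C are collinear ⇒ 3x+3y-69=0] ∩ [|C−(18, 5)|²=72]]
2. C_y = -1  [[A, B, C are collinear ⇒ 3x+3y-69=0] ∩ [|C−(18, 5)|²=72]]
   so C = (24, -1)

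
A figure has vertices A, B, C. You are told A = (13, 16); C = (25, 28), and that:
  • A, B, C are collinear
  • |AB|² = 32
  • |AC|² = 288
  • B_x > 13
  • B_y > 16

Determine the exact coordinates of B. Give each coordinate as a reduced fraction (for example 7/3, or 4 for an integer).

B = (17, 20)

1. B_x = 17  [[A, B, C are collinear ⇒ 12x-12y+36=0] ∩ [|B−(13, 16)|²=32]]
2. B_y = 20  [[A, B, C are collinear ⇒ 12x-12y+36=0] ∩ [|B−(13, 16)|²=32]]
   so B = (17, 20)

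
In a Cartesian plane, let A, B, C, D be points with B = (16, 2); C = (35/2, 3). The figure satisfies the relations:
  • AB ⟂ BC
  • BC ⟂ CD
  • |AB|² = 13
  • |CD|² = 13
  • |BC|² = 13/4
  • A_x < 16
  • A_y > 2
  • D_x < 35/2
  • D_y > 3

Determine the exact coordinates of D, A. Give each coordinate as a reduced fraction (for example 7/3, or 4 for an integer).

1. D_x = 31/2  [[BC ⟂ CD ⇒ 3/2x+1y-117/4=0] ∩ [|D−(35/2, 3)|²=13]]
2. D_y = 6  [[BC ⟂ CD ⇒ 3/2x+1y-117/4=0] ∩ [|D−(35/2, 3)|²=13]]
   so D = (31/2, 6)
3. A_x = 14  [[AB ⟂ BC ⇒ -3/2x-1y+26=0] ∩ [|A−(16, 2)|²=13]]
4. A_y = 5  [[AB ⟂ BC ⇒ -3/2x-1y+26=0] ∩ [|A−(16, 2)|²=13]]
   so A = (14, 5)

D = (31/2, 6)
A = (14, 5)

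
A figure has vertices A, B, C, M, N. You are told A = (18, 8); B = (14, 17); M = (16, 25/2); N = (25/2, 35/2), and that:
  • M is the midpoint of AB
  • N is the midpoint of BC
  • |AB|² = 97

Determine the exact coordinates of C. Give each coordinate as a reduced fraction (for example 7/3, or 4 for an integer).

1. C_x = 11  [C = 2·N−B = 2·(25/2, 35/2)−(14, 17)]
2. C_y = 18  [C = 2·N−B = 2·(25/2, 35/2)−(14, 17)]
   so C = (11, 18)

C = (11, 18)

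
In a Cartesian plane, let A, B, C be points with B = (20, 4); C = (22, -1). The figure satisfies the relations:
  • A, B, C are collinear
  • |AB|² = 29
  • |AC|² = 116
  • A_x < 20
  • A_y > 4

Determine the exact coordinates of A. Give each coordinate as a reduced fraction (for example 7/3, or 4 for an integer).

1. A_x = 18  [[A, B, C are collinear ⇒ 5x+2y-108=0] ∩ [|A−(20, 4)|²=29]]
2. A_y = 9  [[A, B, C are collinear ⇒ 5x+2y-108=0] ∩ [|A−(20, 4)|²=29]]
   so A = (18, 9)

A = (18, 9)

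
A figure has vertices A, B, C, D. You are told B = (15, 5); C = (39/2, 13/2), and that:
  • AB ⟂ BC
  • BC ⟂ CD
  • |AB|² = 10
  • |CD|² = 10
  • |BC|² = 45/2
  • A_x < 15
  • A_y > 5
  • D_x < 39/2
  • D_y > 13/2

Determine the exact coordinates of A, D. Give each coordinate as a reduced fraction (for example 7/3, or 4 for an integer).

1. A_x = 14  [[AB ⟂ BC ⇒ -9/2x-3/2y+75=0] ∩ [|A−(15, 5)|²=10]]
2. A_y = 8  [[AB ⟂ BC ⇒ -9/2x-3/2y+75=0] ∩ [|A−(15, 5)|²=10]]
   so A = (14, 8)
3. D_x = 37/2  [[BC ⟂ CD ⇒ 9/2x+3/2y-195/2=0] ∩ [|D−(39/2, 13/2)|²=10]]
4. D_y = 19/2  [[BC ⟂ CD ⇒ 9/2x+3/2y-195/2=0] ∩ [|D−(39/2, 13/2)|²=10]]
   so D = (37/2, 19/2)

A = (14, 8)
D = (37/2, 19/2)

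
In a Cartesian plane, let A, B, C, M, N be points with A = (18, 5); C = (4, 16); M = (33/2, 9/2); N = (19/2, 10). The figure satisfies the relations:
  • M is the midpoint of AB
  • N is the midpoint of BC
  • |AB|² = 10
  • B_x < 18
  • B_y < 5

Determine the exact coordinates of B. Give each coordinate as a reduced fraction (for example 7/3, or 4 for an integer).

1. B_x = 15  [B = 2·M−A = 2·(33/2, 9/2)−(18, 5)]
2. B_y = 4  [B = 2·M−A = 2·(33/2, 9/2)−(18, 5)]
   so B = (15, 4)

B = (15, 4)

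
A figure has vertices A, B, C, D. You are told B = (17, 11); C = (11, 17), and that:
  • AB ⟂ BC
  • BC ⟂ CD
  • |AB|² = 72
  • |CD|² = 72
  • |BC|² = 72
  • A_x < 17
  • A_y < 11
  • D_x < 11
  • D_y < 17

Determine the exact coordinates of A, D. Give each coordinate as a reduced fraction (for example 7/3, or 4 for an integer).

A = (11, 5)
D = (5, 11)

1. A_x = 11  [[AB ⟂ BC ⇒ 6x-6y-36=0] ∩ [|A−(17, 11)|²=72]]
2. A_y = 5  [[AB ⟂ BC ⇒ 6x-6y-36=0] ∩ [|A−(17, 11)|²=72]]
   so A = (11, 5)
3. D_x = 5  [[BC ⟂ CD ⇒ -6x+6y-36=0] ∩ [|D−(11, 17)|²=72]]
4. D_y = 11  [[BC ⟂ CD ⇒ -6x+6y-36=0] ∩ [|D−(11, 17)|²=72]]
   so D = (5, 11)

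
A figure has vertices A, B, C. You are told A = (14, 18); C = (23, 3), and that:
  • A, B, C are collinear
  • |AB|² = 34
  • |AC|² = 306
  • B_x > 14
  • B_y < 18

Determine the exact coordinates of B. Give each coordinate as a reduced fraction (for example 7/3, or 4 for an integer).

1. B_x = 17  [[A, B, C are collinear ⇒ -15x-9y+372=0] ∩ [|B−(14, 18)|²=34]]
2. B_y = 13  [[A, B, C are collinear ⇒ -15x-9y+372=0] ∩ [|B−(14, 18)|²=34]]
   so B = (17, 13)

B = (17, 13)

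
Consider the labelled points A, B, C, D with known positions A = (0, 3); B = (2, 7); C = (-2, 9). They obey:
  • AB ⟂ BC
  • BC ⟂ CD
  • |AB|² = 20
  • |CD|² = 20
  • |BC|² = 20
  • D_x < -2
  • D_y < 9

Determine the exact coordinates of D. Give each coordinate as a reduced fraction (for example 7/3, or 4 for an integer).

D = (-4, 5)

1. D_x = -4  [[BC ⟂ CD ⇒ -4x+2y-26=0] ∩ [|D−(-2, 9)|²=20]]
2. D_y = 5  [[BC ⟂ CD ⇒ -4x+2y-26=0] ∩ [|D−(-2, 9)|²=20]]
   so D = (-4, 5)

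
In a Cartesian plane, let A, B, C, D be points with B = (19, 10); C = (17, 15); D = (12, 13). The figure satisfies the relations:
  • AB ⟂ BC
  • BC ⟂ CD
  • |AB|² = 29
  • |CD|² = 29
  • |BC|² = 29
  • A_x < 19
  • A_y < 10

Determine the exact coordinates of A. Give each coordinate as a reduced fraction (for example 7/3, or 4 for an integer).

1. A_x = 14  [[AB ⟂ BC ⇒ 2x-5y+12=0] ∩ [|A−(19, 10)|²=29]]
2. A_y = 8  [[AB ⟂ BC ⇒ 2x-5y+12=0] ∩ [|A−(19, 10)|²=29]]
   so A = (14, 8)

A = (14, 8)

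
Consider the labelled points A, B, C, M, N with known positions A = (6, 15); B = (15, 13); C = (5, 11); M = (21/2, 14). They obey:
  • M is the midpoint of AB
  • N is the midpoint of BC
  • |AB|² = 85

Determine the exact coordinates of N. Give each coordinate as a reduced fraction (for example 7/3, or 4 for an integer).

N = (10, 12)

1. N_x = 10  [2·N = B+C = (15, 13)+(5, 11)]
2. N_y = 12  [2·N = B+C = (15, 13)+(5, 11)]
   so N = (10, 12)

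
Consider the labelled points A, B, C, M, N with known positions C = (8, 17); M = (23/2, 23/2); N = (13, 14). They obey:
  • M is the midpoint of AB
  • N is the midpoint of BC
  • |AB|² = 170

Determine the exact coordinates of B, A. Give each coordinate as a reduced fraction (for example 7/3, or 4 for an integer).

1. B_x = 18  [B = 2·N−C = 2·(13, 14)−(8, 17)]
2. B_y = 11  [B = 2·N−C = 2·(13, 14)−(8, 17)]
   so B = (18, 11)
3. A_x = 5  [A = 2·M−B = 2·(23/2, 23/2)−(18, 11)]
4. A_y = 12  [A = 2·M−B = 2·(23/2, 23/2)−(18, 11)]
   so A = (5, 12)

B = (18, 11)
A = (5, 12)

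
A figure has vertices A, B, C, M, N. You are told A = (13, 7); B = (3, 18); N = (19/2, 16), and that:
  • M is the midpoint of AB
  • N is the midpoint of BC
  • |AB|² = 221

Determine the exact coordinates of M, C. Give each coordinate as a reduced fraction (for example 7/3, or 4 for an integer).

1. M_x = 8  [2·M = A+B = (13, 7)+(3, 18)]
2. M_y = 25/2  [2·M = A+B = (13, 7)+(3, 18)]
   so M = (8, 25/2)
3. C_x = 16  [C = 2·N−B = 2·(19/2, 16)−(3, 18)]
4. C_y = 14  [C = 2·N−B = 2·(19/2, 16)−(3, 18)]
   so C = (16, 14)

M = (8, 25/2)
C = (16, 14)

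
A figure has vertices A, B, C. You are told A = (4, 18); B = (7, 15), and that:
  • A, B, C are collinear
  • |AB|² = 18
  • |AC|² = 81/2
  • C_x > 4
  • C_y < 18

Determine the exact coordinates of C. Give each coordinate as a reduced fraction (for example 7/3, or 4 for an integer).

C = (17/2, 27/2)

1. C_x = 17/2  [[A, B, C are collinear ⇒ 3x+3y-66=0] ∩ [|C−(4, 18)|²=81/2]]
2. C_y = 27/2  [[A, B, C are collinear ⇒ 3x+3y-66=0] ∩ [|C−(4, 18)|²=81/2]]
   so C = (17/2, 27/2)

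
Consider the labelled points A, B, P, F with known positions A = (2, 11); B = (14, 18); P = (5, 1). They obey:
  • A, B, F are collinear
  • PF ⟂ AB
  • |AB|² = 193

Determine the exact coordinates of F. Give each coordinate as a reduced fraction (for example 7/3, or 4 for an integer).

1. F_x = -22/193  [[A, B, F are collinear ⇒ -7x+12y-118=0] ∩ [PF ⟂ AB ⇒ 12x+7y-67=0]]
2. F_y = 1885/193  [[A, B, F are collinear ⇒ -7x+12y-118=0] ∩ [PF ⟂ AB ⇒ 12x+7y-67=0]]
   so F = (-22/193, 1885/193)

F = (-22/193, 1885/193)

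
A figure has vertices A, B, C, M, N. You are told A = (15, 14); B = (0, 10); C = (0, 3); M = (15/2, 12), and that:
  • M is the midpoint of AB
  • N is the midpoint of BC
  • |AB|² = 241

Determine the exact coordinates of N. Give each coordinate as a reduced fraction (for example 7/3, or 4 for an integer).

N = (0, 13/2)

1. N_x = 0  [2·N = B+C = (0, 10)+(0, 3)]
2. N_y = 13/2  [2·N = B+C = (0, 10)+(0, 3)]
   so N = (0, 13/2)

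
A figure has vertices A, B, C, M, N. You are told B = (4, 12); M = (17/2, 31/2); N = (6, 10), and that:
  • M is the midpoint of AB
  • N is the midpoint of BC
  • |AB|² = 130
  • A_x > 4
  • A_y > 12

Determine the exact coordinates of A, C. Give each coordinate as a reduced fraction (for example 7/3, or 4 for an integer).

A = (13, 19)
C = (8, 8)

1. A_x = 13  [A = 2·M−B = 2·(17/2, 31/2)−(4, 12)]
2. A_y = 19  [A = 2·M−B = 2·(17/2, 31/2)−(4, 12)]
   so A = (13, 19)
3. C_x = 8  [C = 2·N−B = 2·(6, 10)−(4, 12)]
4. C_y = 8  [C = 2·N−B = 2·(6, 10)−(4, 12)]
   so C = (8, 8)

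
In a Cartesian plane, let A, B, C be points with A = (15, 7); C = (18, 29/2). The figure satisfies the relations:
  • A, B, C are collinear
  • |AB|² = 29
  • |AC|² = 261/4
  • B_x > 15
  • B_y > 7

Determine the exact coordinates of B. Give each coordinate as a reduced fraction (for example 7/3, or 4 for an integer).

1. B_x = 17  [[A, B, C are collinear ⇒ 15/2x-3y-183/2=0] ∩ [|B−(15, 7)|²=29]]
2. B_y = 12  [[A, B, C are collinear ⇒ 15/2x-3y-183/2=0] ∩ [|B−(15, 7)|²=29]]
   so B = (17, 12)

B = (17, 12)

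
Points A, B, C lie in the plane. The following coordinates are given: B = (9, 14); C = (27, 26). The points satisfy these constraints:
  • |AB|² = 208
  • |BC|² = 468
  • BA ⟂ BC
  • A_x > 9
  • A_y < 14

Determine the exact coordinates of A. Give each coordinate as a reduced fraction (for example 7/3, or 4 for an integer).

1. A_x = 17  [[BA ⟂ BC ⇒ 18x+12y-330=0] ∩ [|A−(9, 14)|²=208]]
2. A_y = 2  [[BA ⟂ BC ⇒ 18x+12y-330=0] ∩ [|A−(9, 14)|²=208]]
   so A = (17, 2)

A = (17, 2)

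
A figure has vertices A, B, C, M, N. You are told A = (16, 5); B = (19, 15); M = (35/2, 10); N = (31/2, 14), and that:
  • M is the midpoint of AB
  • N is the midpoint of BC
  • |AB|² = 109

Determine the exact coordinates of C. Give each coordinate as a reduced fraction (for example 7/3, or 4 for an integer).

C = (12, 13)

1. C_x = 12  [C = 2·N−B = 2·(31/2, 14)−(19, 15)]
2. C_y = 13  [C = 2·N−B = 2·(31/2, 14)−(19, 15)]
   so C = (12, 13)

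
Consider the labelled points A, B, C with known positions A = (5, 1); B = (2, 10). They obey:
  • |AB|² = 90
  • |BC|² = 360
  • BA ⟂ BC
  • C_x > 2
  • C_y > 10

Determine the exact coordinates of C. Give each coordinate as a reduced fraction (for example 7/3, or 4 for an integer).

C = (20, 16)

1. C_x = 20  [[BA ⟂ BC ⇒ 3x-9y+84=0] ∩ [|C−(2, 10)|²=360]]
2. C_y = 16  [[BA ⟂ BC ⇒ 3x-9y+84=0] ∩ [|C−(2, 10)|²=360]]
   so C = (20, 16)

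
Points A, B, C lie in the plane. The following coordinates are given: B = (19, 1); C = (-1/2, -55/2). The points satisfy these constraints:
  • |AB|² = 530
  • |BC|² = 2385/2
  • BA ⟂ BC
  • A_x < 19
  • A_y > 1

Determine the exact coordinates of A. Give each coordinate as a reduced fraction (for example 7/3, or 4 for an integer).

1. A_x = 0  [[BA ⟂ BC ⇒ -39/2x-57/2y+399=0] ∩ [|A−(19, 1)|²=530]]
2. A_y = 14  [[BA ⟂ BC ⇒ -39/2x-57/2y+399=0] ∩ [|A−(19, 1)|²=530]]
   so A = (0, 14)

A = (0, 14)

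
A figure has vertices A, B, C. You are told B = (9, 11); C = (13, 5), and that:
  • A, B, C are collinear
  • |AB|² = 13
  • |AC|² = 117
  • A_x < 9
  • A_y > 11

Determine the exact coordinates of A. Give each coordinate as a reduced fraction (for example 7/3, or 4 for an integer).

A = (7, 14)

1. A_x = 7  [[A, B, C are collinear ⇒ 6x+4y-98=0] ∩ [|A−(9, 11)|²=13]]
2. A_y = 14  [[A, B, C are collinear ⇒ 6x+4y-98=0] ∩ [|A−(9, 11)|²=13]]
   so A = (7, 14)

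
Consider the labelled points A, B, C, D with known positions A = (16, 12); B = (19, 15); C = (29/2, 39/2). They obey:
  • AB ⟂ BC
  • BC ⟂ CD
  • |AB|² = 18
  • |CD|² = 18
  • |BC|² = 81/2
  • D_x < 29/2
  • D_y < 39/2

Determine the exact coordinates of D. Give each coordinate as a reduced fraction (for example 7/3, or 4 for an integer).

1. D_x = 23/2  [[BC ⟂ CD ⇒ -9/2x+9/2y-45/2=0] ∩ [|D−(29/2, 39/2)|²=18]]
2. D_y = 33/2  [[BC ⟂ CD ⇒ -9/2x+9/2y-45/2=0] ∩ [|D−(29/2, 39/2)|²=18]]
   so D = (23/2, 33/2)

D = (23/2, 33/2)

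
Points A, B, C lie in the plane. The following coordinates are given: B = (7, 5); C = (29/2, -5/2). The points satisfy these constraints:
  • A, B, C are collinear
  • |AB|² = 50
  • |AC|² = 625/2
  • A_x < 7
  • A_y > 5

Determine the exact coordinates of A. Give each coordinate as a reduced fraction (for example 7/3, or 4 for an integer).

1. A_x = 2  [[A, B, C are collinear ⇒ 15/2x+15/2y-90=0] ∩ [|A−(7, 5)|²=50]]
2. A_y = 10  [[A, B, C are collinear ⇒ 15/2x+15/2y-90=0] ∩ [|A−(7, 5)|²=50]]
   so A = (2, 10)

A = (2, 10)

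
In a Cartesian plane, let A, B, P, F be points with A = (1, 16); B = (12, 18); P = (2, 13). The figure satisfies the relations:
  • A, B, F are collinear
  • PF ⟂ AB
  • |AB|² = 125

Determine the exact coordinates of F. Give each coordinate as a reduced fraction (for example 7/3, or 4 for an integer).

F = (36/25, 402/25)

1. F_x = 36/25  [[A, B, F are collinear ⇒ -2x+11y-174=0] ∩ [PF ⟂ AB ⇒ 11x+2y-48=0]]
2. F_y = 402/25  [[A, B, F are collinear ⇒ -2x+11y-174=0] ∩ [PF ⟂ AB ⇒ 11x+2y-48=0]]
   so F = (36/25, 402/25)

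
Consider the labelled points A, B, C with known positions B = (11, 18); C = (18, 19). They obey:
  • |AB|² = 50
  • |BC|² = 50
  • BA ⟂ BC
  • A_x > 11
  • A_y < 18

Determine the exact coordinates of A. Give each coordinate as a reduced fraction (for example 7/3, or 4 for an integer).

1. A_x = 12  [[BA ⟂ BC ⇒ 7x+1y-95=0] ∩ [|A−(11, 18)|²=50]]
2. A_y = 11  [[BA ⟂ BC ⇒ 7x+1y-95=0] ∩ [|A−(11, 18)|²=50]]
   so A = (12, 11)

A = (12, 11)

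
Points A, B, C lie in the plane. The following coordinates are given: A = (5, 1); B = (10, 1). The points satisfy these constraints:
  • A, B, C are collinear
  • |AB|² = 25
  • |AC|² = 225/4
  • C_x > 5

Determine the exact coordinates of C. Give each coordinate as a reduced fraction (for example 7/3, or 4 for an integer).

1. C_x = 25/2  [[A, B, C are collinear ⇒ 5y-5=0] ∩ [|C−(5, 1)|²=225/4]]
2. C_y = 1  [[A, B, C are collinear ⇒ 5y-5=0] ∩ [|C−(5, 1)|²=225/4]]
   so C = (25/2, 1)

C = (25/2, 1)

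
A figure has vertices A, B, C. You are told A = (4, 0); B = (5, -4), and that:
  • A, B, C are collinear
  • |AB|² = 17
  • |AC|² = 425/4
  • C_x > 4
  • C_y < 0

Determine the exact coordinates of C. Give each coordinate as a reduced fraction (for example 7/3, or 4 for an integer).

1. C_x = 13/2  [[A, B, C are collinear ⇒ 4x+1y-16=0] ∩ [|C−(4, 0)|²=425/4]]
2. C_y = -10  [[A, B, C are collinear ⇒ 4x+1y-16=0] ∩ [|C−(4, 0)|²=425/4]]
   so C = (13/2, -10)

C = (13/2, -10)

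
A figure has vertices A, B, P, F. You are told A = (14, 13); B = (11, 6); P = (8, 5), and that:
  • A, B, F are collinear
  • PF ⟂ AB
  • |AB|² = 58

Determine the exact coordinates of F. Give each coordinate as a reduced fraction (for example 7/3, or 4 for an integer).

F = (295/29, 118/29)

1. F_x = 295/29  [[A, B, F are collinear ⇒ 7x-3y-59=0] ∩ [PF ⟂ AB ⇒ -3x-7y+59=0]]
2. F_y = 118/29  [[A, B, F are collinear ⇒ 7x-3y-59=0] ∩ [PF ⟂ AB ⇒ -3x-7y+59=0]]
   so F = (295/29, 118/29)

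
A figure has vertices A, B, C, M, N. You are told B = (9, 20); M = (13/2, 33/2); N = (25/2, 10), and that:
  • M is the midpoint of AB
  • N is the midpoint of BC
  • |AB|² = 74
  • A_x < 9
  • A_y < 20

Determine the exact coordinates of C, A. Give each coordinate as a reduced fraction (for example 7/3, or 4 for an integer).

C = (16, 0)
A = (4, 13)

1. A_x = 4  [A = 2·M−B = 2·(13/2, 33/2)−(9, 20)]
2. A_y = 13  [A = 2·M−B = 2·(13/2, 33/2)−(9, 20)]
   so A = (4, 13)
3. C_x = 16  [C = 2·N−B = 2·(25/2, 10)−(9, 20)]
4. C_y = 0  [C = 2·N−B = 2·(25/2, 10)−(9, 20)]
   so C = (16, 0)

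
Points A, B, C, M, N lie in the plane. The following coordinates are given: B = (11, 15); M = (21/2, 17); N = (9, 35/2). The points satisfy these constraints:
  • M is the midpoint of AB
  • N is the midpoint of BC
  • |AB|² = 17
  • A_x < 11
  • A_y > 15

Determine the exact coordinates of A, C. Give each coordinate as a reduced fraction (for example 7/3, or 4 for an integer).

A = (10, 19)
C = (7, 20)

1. A_x = 10  [A = 2·M−B = 2·(21/2, 17)−(11, 15)]
2. A_y = 19  [A = 2·M−B = 2·(21/2, 17)−(11, 15)]
   so A = (10, 19)
3. C_x = 7  [C = 2·N−B = 2·(9, 35/2)−(11, 15)]
4. C_y = 20  [C = 2·N−B = 2·(9, 35/2)−(11, 15)]
   so C = (7, 20)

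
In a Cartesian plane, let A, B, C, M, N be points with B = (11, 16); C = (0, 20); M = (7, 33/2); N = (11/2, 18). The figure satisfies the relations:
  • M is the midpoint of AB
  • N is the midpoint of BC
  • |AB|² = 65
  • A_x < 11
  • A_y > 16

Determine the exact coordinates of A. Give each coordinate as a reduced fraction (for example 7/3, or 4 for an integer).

1. A_x = 3  [A = 2·M−B = 2·(7, 33/2)−(11, 16)]
2. A_y = 17  [A = 2·M−B = 2·(7, 33/2)−(11, 16)]
   so A = (3, 17)

A = (3, 17)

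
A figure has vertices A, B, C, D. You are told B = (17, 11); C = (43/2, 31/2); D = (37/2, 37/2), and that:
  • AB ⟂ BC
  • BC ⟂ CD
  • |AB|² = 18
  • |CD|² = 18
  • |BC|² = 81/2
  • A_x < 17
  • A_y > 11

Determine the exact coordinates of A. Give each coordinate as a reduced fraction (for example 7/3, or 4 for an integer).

1. A_x = 14  [[AB ⟂ BC ⇒ -9/2x-9/2y+126=0] ∩ [|A−(17, 11)|²=18]]
2. A_y = 14  [[AB ⟂ BC ⇒ -9/2x-9/2y+126=0] ∩ [|A−(17, 11)|²=18]]
   so A = (14, 14)

A = (14, 14)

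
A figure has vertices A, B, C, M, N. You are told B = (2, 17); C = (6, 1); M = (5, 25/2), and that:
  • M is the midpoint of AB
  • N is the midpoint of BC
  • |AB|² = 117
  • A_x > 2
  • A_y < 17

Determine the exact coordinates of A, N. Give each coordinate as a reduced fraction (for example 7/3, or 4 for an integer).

A = (8, 8)
N = (4, 9)

1. A_x = 8  [A = 2·M−B = 2·(5, 25/2)−(2, 17)]
2. A_y = 8  [A = 2·M−B = 2·(5, 25/2)−(2, 17)]
   so A = (8, 8)
3. N_x = 4  [2·N = B+C = (2, 17)+(6, 1)]
4. N_y = 9  [2·N = B+C = (2, 17)+(6, 1)]
   so N = (4, 9)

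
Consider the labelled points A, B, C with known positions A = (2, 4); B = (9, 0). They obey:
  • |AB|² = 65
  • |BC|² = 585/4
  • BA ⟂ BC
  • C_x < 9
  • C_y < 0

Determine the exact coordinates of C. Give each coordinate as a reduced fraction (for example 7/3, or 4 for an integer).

C = (3, -21/2)

1. C_x = 3  [[BA ⟂ BC ⇒ -7x+4y+63=0] ∩ [|C−(9, 0)|²=585/4]]
2. C_y = -21/2  [[BA ⟂ BC ⇒ -7x+4y+63=0] ∩ [|C−(9, 0)|²=585/4]]
   so C = (3, -21/2)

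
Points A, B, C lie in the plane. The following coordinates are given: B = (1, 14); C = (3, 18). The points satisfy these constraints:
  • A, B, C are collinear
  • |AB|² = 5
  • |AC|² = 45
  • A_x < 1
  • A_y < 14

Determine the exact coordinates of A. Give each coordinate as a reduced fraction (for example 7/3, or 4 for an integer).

1. A_x = 0  [[A, B, C are collinear ⇒ -4x+2y-24=0] ∩ [|A−(1, 14)|²=5]]
2. A_y = 12  [[A, B, C are collinear ⇒ -4x+2y-24=0] ∩ [|A−(1, 14)|²=5]]
   so A = (0, 12)

A = (0, 12)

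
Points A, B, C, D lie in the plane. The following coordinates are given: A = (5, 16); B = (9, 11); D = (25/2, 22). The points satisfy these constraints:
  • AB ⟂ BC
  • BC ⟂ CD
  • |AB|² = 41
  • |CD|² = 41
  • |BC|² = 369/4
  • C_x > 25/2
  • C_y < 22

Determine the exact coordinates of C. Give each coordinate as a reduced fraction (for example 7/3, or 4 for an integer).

1. C_x = 33/2  [[AB ⟂ BC ⇒ 4x-5y+19=0] ∩ [|C−(25/2, 22)|²=41]]
2. C_y = 17  [[AB ⟂ BC ⇒ 4x-5y+19=0] ∩ [|C−(25/2, 22)|²=41]]
   so C = (33/2, 17)

C = (33/2, 17)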